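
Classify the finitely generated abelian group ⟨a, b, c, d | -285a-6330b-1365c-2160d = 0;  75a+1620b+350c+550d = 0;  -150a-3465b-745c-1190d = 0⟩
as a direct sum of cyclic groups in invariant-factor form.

rank_ℚ(R)=3; free=4−3=1
SNF(R) diag = [5, 15, 45] → torsion [5, 15, 45]

Answer: M ≅ ℤ^1 ⊕ ℤ/5 ⊕ ℤ/15 ⊕ ℤ/45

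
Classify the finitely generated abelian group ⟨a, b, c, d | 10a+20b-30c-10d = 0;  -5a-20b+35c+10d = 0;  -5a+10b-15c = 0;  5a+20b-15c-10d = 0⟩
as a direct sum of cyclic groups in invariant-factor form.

rank_ℚ(R)=4; free=4−4=0
SNF(R) diag = [5, 10, 10, 20] → torsion [5, 10, 10, 20]

Answer: M ≅ ℤ/5 ⊕ ℤ/10 ⊕ ℤ/10 ⊕ ℤ/20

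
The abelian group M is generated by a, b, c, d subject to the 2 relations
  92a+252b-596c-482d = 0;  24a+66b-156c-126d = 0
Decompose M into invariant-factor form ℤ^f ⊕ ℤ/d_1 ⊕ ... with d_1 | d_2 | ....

Answer: M ≅ ℤ^2 ⊕ ℤ/2 ⊕ ℤ/6

Derivation:
rank_ℚ(R)=2; free=4−2=2
SNF(R) diag = [2, 6] → torsion [2, 6]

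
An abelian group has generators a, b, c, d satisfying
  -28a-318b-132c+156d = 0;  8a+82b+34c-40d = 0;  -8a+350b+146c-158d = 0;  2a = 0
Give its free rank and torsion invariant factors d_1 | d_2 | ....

rank_ℚ(R)=4; free=4−4=0
SNF(R) diag = [2, 2, 6, 18] → torsion [2, 2, 6, 18]

Answer: M ≅ ℤ/2 ⊕ ℤ/2 ⊕ ℤ/6 ⊕ ℤ/18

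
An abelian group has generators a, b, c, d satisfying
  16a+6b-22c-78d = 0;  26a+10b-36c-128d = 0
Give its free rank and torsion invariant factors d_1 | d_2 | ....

Answer: M ≅ ℤ^2 ⊕ ℤ/2 ⊕ ℤ/2

Derivation:
rank_ℚ(R)=2; free=4−2=2
SNF(R) diag = [2, 2] → torsion [2, 2]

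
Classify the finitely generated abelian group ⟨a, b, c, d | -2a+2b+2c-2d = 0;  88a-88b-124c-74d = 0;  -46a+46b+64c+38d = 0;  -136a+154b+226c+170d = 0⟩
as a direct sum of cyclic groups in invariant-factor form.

Answer: M ≅ ℤ/2 ⊕ ℤ/6 ⊕ ℤ/18 ⊕ ℤ/18

Derivation:
rank_ℚ(R)=4; free=4−4=0
SNF(R) diag = [2, 6, 18, 18] → torsion [2, 6, 18, 18]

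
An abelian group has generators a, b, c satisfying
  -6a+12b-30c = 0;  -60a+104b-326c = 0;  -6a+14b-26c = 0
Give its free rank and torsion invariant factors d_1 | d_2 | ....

Answer: M ≅ ℤ/2 ⊕ ℤ/6 ⊕ ℤ/6

Derivation:
rank_ℚ(R)=3; free=3−3=0
SNF(R) diag = [2, 6, 6] → torsion [2, 6, 6]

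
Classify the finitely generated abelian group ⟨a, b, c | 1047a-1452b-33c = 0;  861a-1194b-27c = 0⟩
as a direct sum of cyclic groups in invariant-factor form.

Answer: M ≅ ℤ^1 ⊕ ℤ/3 ⊕ ℤ/6

Derivation:
rank_ℚ(R)=2; free=3−2=1
SNF(R) diag = [3, 6] → torsion [3, 6]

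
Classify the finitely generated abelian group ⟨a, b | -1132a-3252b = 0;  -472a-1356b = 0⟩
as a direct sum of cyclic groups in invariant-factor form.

rank_ℚ(R)=2; free=2−2=0
SNF(R) diag = [4, 12] → torsion [4, 12]

Answer: M ≅ ℤ/4 ⊕ ℤ/12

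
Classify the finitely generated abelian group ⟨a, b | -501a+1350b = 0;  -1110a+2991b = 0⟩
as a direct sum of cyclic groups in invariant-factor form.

Answer: M ≅ ℤ/3 ⊕ ℤ/3

Derivation:
rank_ℚ(R)=2; free=2−2=0
SNF(R) diag = [3, 3] → torsion [3, 3]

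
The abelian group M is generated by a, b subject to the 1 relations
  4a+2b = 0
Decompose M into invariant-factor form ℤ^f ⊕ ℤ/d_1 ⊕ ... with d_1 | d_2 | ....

Answer: M ≅ ℤ^1 ⊕ ℤ/2

Derivation:
rank_ℚ(R)=1; free=2−1=1
SNF(R) diag = [2] → torsion [2]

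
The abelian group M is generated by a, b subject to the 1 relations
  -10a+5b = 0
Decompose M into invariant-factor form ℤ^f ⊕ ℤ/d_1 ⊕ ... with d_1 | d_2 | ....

Answer: M ≅ ℤ^1 ⊕ ℤ/5

Derivation:
rank_ℚ(R)=1; free=2−1=1
SNF(R) diag = [5] → torsion [5]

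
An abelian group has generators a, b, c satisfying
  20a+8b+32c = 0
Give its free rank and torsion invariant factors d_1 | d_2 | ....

rank_ℚ(R)=1; free=3−1=2
SNF(R) diag = [4] → torsion [4]

Answer: M ≅ ℤ^2 ⊕ ℤ/4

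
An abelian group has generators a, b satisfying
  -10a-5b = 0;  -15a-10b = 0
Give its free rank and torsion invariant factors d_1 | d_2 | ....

rank_ℚ(R)=2; free=2−2=0
SNF(R) diag = [5, 5] → torsion [5, 5]

Answer: M ≅ ℤ/5 ⊕ ℤ/5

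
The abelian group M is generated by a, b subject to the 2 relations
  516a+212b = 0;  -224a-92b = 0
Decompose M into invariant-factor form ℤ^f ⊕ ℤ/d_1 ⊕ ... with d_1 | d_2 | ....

Answer: M ≅ ℤ/4 ⊕ ℤ/4

Derivation:
rank_ℚ(R)=2; free=2−2=0
SNF(R) diag = [4, 4] → torsion [4, 4]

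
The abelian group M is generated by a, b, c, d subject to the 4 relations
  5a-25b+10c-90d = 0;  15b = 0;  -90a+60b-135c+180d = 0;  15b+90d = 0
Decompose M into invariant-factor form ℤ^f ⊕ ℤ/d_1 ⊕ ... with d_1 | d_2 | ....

Answer: M ≅ ℤ/5 ⊕ ℤ/15 ⊕ ℤ/45 ⊕ ℤ/90

Derivation:
rank_ℚ(R)=4; free=4−4=0
SNF(R) diag = [5, 15, 45, 90] → torsion [5, 15, 45, 90]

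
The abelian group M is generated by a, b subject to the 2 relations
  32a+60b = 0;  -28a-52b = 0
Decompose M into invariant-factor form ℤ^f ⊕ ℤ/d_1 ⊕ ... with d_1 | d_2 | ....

Answer: M ≅ ℤ/4 ⊕ ℤ/4

Derivation:
rank_ℚ(R)=2; free=2−2=0
SNF(R) diag = [4, 4] → torsion [4, 4]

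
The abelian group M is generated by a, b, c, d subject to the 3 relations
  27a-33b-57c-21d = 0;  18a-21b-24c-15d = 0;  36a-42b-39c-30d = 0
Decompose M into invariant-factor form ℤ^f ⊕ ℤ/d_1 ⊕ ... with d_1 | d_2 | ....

Answer: M ≅ ℤ^1 ⊕ ℤ/3 ⊕ ℤ/9 ⊕ ℤ/9

Derivation:
rank_ℚ(R)=3; free=4−3=1
SNF(R) diag = [3, 9, 9] → torsion [3, 9, 9]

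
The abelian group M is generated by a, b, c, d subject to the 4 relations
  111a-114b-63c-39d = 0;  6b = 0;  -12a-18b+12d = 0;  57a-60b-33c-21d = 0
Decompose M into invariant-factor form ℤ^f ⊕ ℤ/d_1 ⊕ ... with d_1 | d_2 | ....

rank_ℚ(R)=4; free=4−4=0
SNF(R) diag = [3, 6, 12, 36] → torsion [3, 6, 12, 36]

Answer: M ≅ ℤ/3 ⊕ ℤ/6 ⊕ ℤ/12 ⊕ ℤ/36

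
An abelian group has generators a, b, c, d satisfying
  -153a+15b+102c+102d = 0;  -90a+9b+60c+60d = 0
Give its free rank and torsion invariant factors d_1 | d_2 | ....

Answer: M ≅ ℤ^2 ⊕ ℤ/3 ⊕ ℤ/3

Derivation:
rank_ℚ(R)=2; free=4−2=2
SNF(R) diag = [3, 3] → torsion [3, 3]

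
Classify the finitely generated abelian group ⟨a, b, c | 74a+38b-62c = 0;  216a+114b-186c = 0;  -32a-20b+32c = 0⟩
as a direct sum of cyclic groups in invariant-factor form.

Answer: M ≅ ℤ/2 ⊕ ℤ/6 ⊕ ℤ/12

Derivation:
rank_ℚ(R)=3; free=3−3=0
SNF(R) diag = [2, 6, 12] → torsion [2, 6, 12]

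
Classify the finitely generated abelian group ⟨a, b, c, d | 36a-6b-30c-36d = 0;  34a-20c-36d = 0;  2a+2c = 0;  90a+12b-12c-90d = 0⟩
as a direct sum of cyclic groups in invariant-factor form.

rank_ℚ(R)=4; free=4−4=0
SNF(R) diag = [2, 6, 18, 18] → torsion [2, 6, 18, 18]

Answer: M ≅ ℤ/2 ⊕ ℤ/6 ⊕ ℤ/18 ⊕ ℤ/18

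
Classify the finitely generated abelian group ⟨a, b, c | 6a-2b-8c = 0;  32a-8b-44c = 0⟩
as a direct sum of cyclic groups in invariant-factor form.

rank_ℚ(R)=2; free=3−2=1
SNF(R) diag = [2, 4] → torsion [2, 4]

Answer: M ≅ ℤ^1 ⊕ ℤ/2 ⊕ ℤ/4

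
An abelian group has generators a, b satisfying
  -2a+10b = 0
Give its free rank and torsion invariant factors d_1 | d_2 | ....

Answer: M ≅ ℤ^1 ⊕ ℤ/2

Derivation:
rank_ℚ(R)=1; free=2−1=1
SNF(R) diag = [2] → torsion [2]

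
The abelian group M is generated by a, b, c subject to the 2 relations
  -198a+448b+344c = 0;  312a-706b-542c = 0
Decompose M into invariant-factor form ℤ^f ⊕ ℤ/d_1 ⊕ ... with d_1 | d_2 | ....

rank_ℚ(R)=2; free=3−2=1
SNF(R) diag = [2, 6] → torsion [2, 6]

Answer: M ≅ ℤ^1 ⊕ ℤ/2 ⊕ ℤ/6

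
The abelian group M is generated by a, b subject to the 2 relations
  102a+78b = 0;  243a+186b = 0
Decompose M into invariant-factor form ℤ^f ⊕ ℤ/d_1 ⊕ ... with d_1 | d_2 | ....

rank_ℚ(R)=2; free=2−2=0
SNF(R) diag = [3, 6] → torsion [3, 6]

Answer: M ≅ ℤ/3 ⊕ ℤ/6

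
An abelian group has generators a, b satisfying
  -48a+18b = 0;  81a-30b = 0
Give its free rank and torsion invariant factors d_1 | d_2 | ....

Answer: M ≅ ℤ/3 ⊕ ℤ/6

Derivation:
rank_ℚ(R)=2; free=2−2=0
SNF(R) diag = [3, 6] → torsion [3, 6]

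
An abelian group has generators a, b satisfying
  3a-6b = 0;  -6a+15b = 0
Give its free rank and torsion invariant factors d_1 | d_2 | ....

rank_ℚ(R)=2; free=2−2=0
SNF(R) diag = [3, 3] → torsion [3, 3]

Answer: M ≅ ℤ/3 ⊕ ℤ/3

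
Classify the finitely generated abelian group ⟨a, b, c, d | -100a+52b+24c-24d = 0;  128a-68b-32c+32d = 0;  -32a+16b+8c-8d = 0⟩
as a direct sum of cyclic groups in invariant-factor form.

rank_ℚ(R)=3; free=4−3=1
SNF(R) diag = [4, 4, 8] → torsion [4, 4, 8]

Answer: M ≅ ℤ^1 ⊕ ℤ/4 ⊕ ℤ/4 ⊕ ℤ/8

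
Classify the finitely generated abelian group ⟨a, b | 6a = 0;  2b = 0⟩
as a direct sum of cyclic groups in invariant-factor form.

rank_ℚ(R)=2; free=2−2=0
SNF(R) diag = [2, 6] → torsion [2, 6]

Answer: M ≅ ℤ/2 ⊕ ℤ/6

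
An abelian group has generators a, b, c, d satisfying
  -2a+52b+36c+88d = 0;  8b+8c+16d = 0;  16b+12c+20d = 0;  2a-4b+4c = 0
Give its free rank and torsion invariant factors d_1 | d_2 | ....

rank_ℚ(R)=4; free=4−4=0
SNF(R) diag = [2, 4, 8, 16] → torsion [2, 4, 8, 16]

Answer: M ≅ ℤ/2 ⊕ ℤ/4 ⊕ ℤ/8 ⊕ ℤ/16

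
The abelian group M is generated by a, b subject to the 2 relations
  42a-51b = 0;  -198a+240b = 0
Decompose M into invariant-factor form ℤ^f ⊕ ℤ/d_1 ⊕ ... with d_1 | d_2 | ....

Answer: M ≅ ℤ/3 ⊕ ℤ/6

Derivation:
rank_ℚ(R)=2; free=2−2=0
SNF(R) diag = [3, 6] → torsion [3, 6]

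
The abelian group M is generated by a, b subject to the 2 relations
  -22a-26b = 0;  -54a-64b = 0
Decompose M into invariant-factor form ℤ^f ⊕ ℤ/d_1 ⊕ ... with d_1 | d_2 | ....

Answer: M ≅ ℤ/2 ⊕ ℤ/2

Derivation:
rank_ℚ(R)=2; free=2−2=0
SNF(R) diag = [2, 2] → torsion [2, 2]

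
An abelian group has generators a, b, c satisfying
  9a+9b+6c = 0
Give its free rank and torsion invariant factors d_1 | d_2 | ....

rank_ℚ(R)=1; free=3−1=2
SNF(R) diag = [3] → torsion [3]

Answer: M ≅ ℤ^2 ⊕ ℤ/3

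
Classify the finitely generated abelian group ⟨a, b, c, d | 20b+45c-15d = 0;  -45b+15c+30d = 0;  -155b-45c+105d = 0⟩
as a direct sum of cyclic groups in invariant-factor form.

Answer: M ≅ ℤ^1 ⊕ ℤ/5 ⊕ ℤ/15 ⊕ ℤ/45

Derivation:
rank_ℚ(R)=3; free=4−3=1
SNF(R) diag = [5, 15, 45] → torsion [5, 15, 45]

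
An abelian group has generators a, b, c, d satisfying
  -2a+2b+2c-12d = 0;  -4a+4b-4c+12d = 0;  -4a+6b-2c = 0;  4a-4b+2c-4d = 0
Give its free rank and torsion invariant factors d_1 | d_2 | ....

Answer: M ≅ ℤ/2 ⊕ ℤ/2 ⊕ ℤ/2 ⊕ ℤ/4

Derivation:
rank_ℚ(R)=4; free=4−4=0
SNF(R) diag = [2, 2, 2, 4] → torsion [2, 2, 2, 4]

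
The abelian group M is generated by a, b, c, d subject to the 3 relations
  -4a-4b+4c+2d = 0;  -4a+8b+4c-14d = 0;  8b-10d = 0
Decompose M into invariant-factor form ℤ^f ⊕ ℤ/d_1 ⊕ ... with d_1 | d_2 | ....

rank_ℚ(R)=3; free=4−3=1
SNF(R) diag = [2, 4, 4] → torsion [2, 4, 4]

Answer: M ≅ ℤ^1 ⊕ ℤ/2 ⊕ ℤ/4 ⊕ ℤ/4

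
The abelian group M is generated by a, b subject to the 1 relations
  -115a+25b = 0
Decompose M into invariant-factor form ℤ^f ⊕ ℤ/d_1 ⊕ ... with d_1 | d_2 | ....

rank_ℚ(R)=1; free=2−1=1
SNF(R) diag = [5] → torsion [5]

Answer: M ≅ ℤ^1 ⊕ ℤ/5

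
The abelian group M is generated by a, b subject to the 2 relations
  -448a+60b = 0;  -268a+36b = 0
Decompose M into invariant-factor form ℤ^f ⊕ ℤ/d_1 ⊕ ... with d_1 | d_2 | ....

rank_ℚ(R)=2; free=2−2=0
SNF(R) diag = [4, 12] → torsion [4, 12]

Answer: M ≅ ℤ/4 ⊕ ℤ/12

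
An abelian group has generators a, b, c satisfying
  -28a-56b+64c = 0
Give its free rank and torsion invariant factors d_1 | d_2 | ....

rank_ℚ(R)=1; free=3−1=2
SNF(R) diag = [4] → torsion [4]

Answer: M ≅ ℤ^2 ⊕ ℤ/4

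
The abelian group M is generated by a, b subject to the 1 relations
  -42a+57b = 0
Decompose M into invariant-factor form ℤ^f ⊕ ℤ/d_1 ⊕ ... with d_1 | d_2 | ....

rank_ℚ(R)=1; free=2−1=1
SNF(R) diag = [3] → torsion [3]

Answer: M ≅ ℤ^1 ⊕ ℤ/3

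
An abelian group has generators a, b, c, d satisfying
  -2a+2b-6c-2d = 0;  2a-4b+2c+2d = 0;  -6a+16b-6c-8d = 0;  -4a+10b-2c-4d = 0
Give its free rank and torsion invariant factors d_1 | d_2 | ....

rank_ℚ(R)=4; free=4−4=0
SNF(R) diag = [2, 2, 2, 2] → torsion [2, 2, 2, 2]

Answer: M ≅ ℤ/2 ⊕ ℤ/2 ⊕ ℤ/2 ⊕ ℤ/2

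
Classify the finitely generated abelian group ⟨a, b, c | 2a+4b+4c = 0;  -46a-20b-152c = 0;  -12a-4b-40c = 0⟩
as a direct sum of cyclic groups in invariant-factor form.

rank_ℚ(R)=3; free=3−3=0
SNF(R) diag = [2, 4, 12] → torsion [2, 4, 12]

Answer: M ≅ ℤ/2 ⊕ ℤ/4 ⊕ ℤ/12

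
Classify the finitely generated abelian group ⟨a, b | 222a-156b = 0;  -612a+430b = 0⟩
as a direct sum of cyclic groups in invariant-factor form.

rank_ℚ(R)=2; free=2−2=0
SNF(R) diag = [2, 6] → torsion [2, 6]

Answer: M ≅ ℤ/2 ⊕ ℤ/6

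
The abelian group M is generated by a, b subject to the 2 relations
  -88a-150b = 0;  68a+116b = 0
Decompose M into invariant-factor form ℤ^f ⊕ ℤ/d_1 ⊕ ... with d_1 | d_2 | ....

Answer: M ≅ ℤ/2 ⊕ ℤ/4

Derivation:
rank_ℚ(R)=2; free=2−2=0
SNF(R) diag = [2, 4] → torsion [2, 4]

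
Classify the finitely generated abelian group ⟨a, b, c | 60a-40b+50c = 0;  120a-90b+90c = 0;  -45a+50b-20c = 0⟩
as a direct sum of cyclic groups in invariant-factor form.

Answer: M ≅ ℤ/5 ⊕ ℤ/10 ⊕ ℤ/30

Derivation:
rank_ℚ(R)=3; free=3−3=0
SNF(R) diag = [5, 10, 30] → torsion [5, 10, 30]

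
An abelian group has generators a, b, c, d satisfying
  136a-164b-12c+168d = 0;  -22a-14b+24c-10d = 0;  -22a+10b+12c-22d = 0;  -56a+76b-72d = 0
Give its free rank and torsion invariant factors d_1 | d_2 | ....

rank_ℚ(R)=4; free=4−4=0
SNF(R) diag = [2, 4, 12, 12] → torsion [2, 4, 12, 12]

Answer: M ≅ ℤ/2 ⊕ ℤ/4 ⊕ ℤ/12 ⊕ ℤ/12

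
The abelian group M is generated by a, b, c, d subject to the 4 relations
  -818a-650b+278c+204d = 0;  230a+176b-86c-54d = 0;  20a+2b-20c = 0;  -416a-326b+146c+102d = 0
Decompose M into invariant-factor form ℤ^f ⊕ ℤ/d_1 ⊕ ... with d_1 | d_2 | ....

Answer: M ≅ ℤ/2 ⊕ ℤ/6 ⊕ ℤ/6 ⊕ ℤ/18

Derivation:
rank_ℚ(R)=4; free=4−4=0
SNF(R) diag = [2, 6, 6, 18] → torsion [2, 6, 6, 18]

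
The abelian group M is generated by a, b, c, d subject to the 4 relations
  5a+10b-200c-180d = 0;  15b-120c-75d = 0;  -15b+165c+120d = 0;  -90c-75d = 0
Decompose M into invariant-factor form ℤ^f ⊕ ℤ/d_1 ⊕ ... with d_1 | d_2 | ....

Answer: M ≅ ℤ/5 ⊕ ℤ/15 ⊕ ℤ/15 ⊕ ℤ/45

Derivation:
rank_ℚ(R)=4; free=4−4=0
SNF(R) diag = [5, 15, 15, 45] → torsion [5, 15, 15, 45]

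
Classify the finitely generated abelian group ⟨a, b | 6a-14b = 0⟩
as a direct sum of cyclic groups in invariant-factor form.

rank_ℚ(R)=1; free=2−1=1
SNF(R) diag = [2] → torsion [2]

Answer: M ≅ ℤ^1 ⊕ ℤ/2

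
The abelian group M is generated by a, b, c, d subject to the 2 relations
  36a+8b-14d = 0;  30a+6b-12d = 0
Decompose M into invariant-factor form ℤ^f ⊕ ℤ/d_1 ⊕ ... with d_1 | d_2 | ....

Answer: M ≅ ℤ^2 ⊕ ℤ/2 ⊕ ℤ/6

Derivation:
rank_ℚ(R)=2; free=4−2=2
SNF(R) diag = [2, 6] → torsion [2, 6]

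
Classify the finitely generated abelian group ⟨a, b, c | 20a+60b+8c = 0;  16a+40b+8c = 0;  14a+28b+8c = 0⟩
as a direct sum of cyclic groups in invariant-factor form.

Answer: M ≅ ℤ/2 ⊕ ℤ/4 ⊕ ℤ/8

Derivation:
rank_ℚ(R)=3; free=3−3=0
SNF(R) diag = [2, 4, 8] → torsion [2, 4, 8]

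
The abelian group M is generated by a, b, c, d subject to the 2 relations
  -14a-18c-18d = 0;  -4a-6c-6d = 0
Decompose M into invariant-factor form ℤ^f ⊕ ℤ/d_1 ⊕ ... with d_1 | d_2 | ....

Answer: M ≅ ℤ^2 ⊕ ℤ/2 ⊕ ℤ/6

Derivation:
rank_ℚ(R)=2; free=4−2=2
SNF(R) diag = [2, 6] → torsion [2, 6]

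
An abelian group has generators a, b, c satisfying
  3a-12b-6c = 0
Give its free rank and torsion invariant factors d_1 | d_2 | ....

Answer: M ≅ ℤ^2 ⊕ ℤ/3

Derivation:
rank_ℚ(R)=1; free=3−1=2
SNF(R) diag = [3] → torsion [3]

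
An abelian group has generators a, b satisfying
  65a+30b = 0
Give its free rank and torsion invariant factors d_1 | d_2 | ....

Answer: M ≅ ℤ^1 ⊕ ℤ/5

Derivation:
rank_ℚ(R)=1; free=2−1=1
SNF(R) diag = [5] → torsion [5]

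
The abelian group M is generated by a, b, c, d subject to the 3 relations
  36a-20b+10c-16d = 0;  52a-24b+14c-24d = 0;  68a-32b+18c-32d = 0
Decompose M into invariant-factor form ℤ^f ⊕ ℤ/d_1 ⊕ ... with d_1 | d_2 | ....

rank_ℚ(R)=3; free=4−3=1
SNF(R) diag = [2, 4, 8] → torsion [2, 4, 8]

Answer: M ≅ ℤ^1 ⊕ ℤ/2 ⊕ ℤ/4 ⊕ ℤ/8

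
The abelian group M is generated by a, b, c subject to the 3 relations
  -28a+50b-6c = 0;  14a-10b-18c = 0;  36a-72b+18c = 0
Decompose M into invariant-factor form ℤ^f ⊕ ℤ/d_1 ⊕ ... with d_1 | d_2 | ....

Answer: M ≅ ℤ/2 ⊕ ℤ/6 ⊕ ℤ/18

Derivation:
rank_ℚ(R)=3; free=3−3=0
SNF(R) diag = [2, 6, 18] → torsion [2, 6, 18]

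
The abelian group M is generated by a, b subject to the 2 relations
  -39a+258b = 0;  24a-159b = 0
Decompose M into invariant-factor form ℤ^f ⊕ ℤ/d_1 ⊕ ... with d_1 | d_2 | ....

Answer: M ≅ ℤ/3 ⊕ ℤ/3

Derivation:
rank_ℚ(R)=2; free=2−2=0
SNF(R) diag = [3, 3] → torsion [3, 3]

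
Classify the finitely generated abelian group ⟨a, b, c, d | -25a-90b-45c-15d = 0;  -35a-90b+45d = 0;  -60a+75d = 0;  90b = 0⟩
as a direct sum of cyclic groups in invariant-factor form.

rank_ℚ(R)=4; free=4−4=0
SNF(R) diag = [5, 15, 45, 90] → torsion [5, 15, 45, 90]

Answer: M ≅ ℤ/5 ⊕ ℤ/15 ⊕ ℤ/45 ⊕ ℤ/90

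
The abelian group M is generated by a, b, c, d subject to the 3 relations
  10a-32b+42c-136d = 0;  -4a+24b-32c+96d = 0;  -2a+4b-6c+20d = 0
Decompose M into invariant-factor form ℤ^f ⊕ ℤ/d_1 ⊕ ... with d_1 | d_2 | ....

Answer: M ≅ ℤ^1 ⊕ ℤ/2 ⊕ ℤ/4 ⊕ ℤ/12

Derivation:
rank_ℚ(R)=3; free=4−3=1
SNF(R) diag = [2, 4, 12] → torsion [2, 4, 12]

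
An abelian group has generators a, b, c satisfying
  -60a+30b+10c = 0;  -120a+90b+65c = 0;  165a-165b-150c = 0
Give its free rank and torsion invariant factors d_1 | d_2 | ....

Answer: M ≅ ℤ/5 ⊕ ℤ/15 ⊕ ℤ/30

Derivation:
rank_ℚ(R)=3; free=3−3=0
SNF(R) diag = [5, 15, 30] → torsion [5, 15, 30]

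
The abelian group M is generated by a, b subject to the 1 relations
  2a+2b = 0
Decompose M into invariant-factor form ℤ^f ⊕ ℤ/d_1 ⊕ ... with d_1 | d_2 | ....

rank_ℚ(R)=1; free=2−1=1
SNF(R) diag = [2] → torsion [2]

Answer: M ≅ ℤ^1 ⊕ ℤ/2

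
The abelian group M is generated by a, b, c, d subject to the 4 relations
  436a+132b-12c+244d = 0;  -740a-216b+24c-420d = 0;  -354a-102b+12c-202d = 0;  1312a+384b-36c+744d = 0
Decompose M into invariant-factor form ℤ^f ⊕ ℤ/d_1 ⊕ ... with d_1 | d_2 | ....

rank_ℚ(R)=4; free=4−4=0
SNF(R) diag = [2, 4, 12, 24] → torsion [2, 4, 12, 24]

Answer: M ≅ ℤ/2 ⊕ ℤ/4 ⊕ ℤ/12 ⊕ ℤ/24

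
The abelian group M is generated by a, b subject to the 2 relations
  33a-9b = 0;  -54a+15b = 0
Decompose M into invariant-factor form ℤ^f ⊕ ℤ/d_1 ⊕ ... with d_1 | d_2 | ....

rank_ℚ(R)=2; free=2−2=0
SNF(R) diag = [3, 3] → torsion [3, 3]

Answer: M ≅ ℤ/3 ⊕ ℤ/3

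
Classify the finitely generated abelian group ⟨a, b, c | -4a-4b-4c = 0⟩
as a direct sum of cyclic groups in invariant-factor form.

Answer: M ≅ ℤ^2 ⊕ ℤ/4

Derivation:
rank_ℚ(R)=1; free=3−1=2
SNF(R) diag = [4] → torsion [4]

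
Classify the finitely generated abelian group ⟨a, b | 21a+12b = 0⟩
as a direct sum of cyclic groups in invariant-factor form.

Answer: M ≅ ℤ^1 ⊕ ℤ/3

Derivation:
rank_ℚ(R)=1; free=2−1=1
SNF(R) diag = [3] → torsion [3]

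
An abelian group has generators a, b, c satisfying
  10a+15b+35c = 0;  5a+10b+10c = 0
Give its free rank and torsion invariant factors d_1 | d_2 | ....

rank_ℚ(R)=2; free=3−2=1
SNF(R) diag = [5, 5] → torsion [5, 5]

Answer: M ≅ ℤ^1 ⊕ ℤ/5 ⊕ ℤ/5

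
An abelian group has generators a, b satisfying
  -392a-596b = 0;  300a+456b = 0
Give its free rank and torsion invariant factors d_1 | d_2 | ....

Answer: M ≅ ℤ/4 ⊕ ℤ/12

Derivation:
rank_ℚ(R)=2; free=2−2=0
SNF(R) diag = [4, 12] → torsion [4, 12]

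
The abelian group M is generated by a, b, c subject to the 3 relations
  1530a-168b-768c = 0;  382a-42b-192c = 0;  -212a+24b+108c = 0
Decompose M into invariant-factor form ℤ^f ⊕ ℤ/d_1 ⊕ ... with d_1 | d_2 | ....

Answer: M ≅ ℤ/2 ⊕ ℤ/6 ⊕ ℤ/12

Derivation:
rank_ℚ(R)=3; free=3−3=0
SNF(R) diag = [2, 6, 12] → torsion [2, 6, 12]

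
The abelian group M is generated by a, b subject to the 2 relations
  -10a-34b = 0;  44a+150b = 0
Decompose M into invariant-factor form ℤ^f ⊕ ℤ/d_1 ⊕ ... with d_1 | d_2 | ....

Answer: M ≅ ℤ/2 ⊕ ℤ/2

Derivation:
rank_ℚ(R)=2; free=2−2=0
SNF(R) diag = [2, 2] → torsion [2, 2]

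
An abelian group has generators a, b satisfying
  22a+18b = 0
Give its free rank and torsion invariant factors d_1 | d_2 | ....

Answer: M ≅ ℤ^1 ⊕ ℤ/2

Derivation:
rank_ℚ(R)=1; free=2−1=1
SNF(R) diag = [2] → torsion [2]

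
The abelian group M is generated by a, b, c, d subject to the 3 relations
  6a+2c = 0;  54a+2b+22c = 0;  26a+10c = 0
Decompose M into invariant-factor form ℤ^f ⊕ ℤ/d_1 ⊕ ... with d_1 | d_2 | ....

rank_ℚ(R)=3; free=4−3=1
SNF(R) diag = [2, 2, 4] → torsion [2, 2, 4]

Answer: M ≅ ℤ^1 ⊕ ℤ/2 ⊕ ℤ/2 ⊕ ℤ/4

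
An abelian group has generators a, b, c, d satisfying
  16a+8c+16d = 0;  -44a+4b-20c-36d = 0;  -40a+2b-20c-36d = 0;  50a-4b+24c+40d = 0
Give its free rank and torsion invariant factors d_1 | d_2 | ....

Answer: M ≅ ℤ/2 ⊕ ℤ/2 ⊕ ℤ/4 ⊕ ℤ/8

Derivation:
rank_ℚ(R)=4; free=4−4=0
SNF(R) diag = [2, 2, 4, 8] → torsion [2, 2, 4, 8]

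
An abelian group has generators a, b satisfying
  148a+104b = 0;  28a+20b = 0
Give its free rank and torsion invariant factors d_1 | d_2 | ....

rank_ℚ(R)=2; free=2−2=0
SNF(R) diag = [4, 12] → torsion [4, 12]

Answer: M ≅ ℤ/4 ⊕ ℤ/12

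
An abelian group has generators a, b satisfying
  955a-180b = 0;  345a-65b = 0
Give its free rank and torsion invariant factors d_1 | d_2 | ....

rank_ℚ(R)=2; free=2−2=0
SNF(R) diag = [5, 5] → torsion [5, 5]

Answer: M ≅ ℤ/5 ⊕ ℤ/5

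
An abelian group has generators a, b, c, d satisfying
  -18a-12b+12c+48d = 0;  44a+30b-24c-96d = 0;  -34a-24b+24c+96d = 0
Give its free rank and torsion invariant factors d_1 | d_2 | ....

Answer: M ≅ ℤ^1 ⊕ ℤ/2 ⊕ ℤ/6 ⊕ ℤ/12

Derivation:
rank_ℚ(R)=3; free=4−3=1
SNF(R) diag = [2, 6, 12] → torsion [2, 6, 12]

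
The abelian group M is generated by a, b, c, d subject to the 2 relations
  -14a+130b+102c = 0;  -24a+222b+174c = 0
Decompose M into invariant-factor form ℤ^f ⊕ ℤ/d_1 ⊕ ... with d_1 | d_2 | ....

Answer: M ≅ ℤ^2 ⊕ ℤ/2 ⊕ ℤ/6

Derivation:
rank_ℚ(R)=2; free=4−2=2
SNF(R) diag = [2, 6] → torsion [2, 6]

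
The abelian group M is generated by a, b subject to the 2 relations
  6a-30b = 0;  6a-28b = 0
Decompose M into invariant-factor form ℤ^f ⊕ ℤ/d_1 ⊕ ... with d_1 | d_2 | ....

Answer: M ≅ ℤ/2 ⊕ ℤ/6

Derivation:
rank_ℚ(R)=2; free=2−2=0
SNF(R) diag = [2, 6] → torsion [2, 6]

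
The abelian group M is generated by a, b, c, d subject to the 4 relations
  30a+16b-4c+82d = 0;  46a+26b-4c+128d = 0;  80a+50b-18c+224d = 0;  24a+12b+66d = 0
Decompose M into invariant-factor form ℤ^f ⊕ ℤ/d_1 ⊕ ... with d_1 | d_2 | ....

Answer: M ≅ ℤ/2 ⊕ ℤ/2 ⊕ ℤ/6 ⊕ ℤ/6

Derivation:
rank_ℚ(R)=4; free=4−4=0
SNF(R) diag = [2, 2, 6, 6] → torsion [2, 2, 6, 6]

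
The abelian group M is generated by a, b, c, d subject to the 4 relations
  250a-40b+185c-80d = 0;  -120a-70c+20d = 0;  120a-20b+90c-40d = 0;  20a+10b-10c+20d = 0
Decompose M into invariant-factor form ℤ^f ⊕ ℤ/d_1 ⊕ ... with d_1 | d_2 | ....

rank_ℚ(R)=4; free=4−4=0
SNF(R) diag = [5, 10, 20, 20] → torsion [5, 10, 20, 20]

Answer: M ≅ ℤ/5 ⊕ ℤ/10 ⊕ ℤ/20 ⊕ ℤ/20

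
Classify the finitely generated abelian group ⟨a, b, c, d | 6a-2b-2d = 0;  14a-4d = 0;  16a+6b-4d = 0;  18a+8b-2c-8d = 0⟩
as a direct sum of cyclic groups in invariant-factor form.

Answer: M ≅ ℤ/2 ⊕ ℤ/2 ⊕ ℤ/2 ⊕ ℤ/2

Derivation:
rank_ℚ(R)=4; free=4−4=0
SNF(R) diag = [2, 2, 2, 2] → torsion [2, 2, 2, 2]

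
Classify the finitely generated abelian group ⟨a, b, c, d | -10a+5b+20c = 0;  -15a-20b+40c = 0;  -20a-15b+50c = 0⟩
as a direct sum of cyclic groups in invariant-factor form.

rank_ℚ(R)=3; free=4−3=1
SNF(R) diag = [5, 5, 10] → torsion [5, 5, 10]

Answer: M ≅ ℤ^1 ⊕ ℤ/5 ⊕ ℤ/5 ⊕ ℤ/10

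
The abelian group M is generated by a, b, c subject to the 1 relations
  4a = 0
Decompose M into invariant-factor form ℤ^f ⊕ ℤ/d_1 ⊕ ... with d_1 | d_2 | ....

rank_ℚ(R)=1; free=3−1=2
SNF(R) diag = [4] → torsion [4]

Answer: M ≅ ℤ^2 ⊕ ℤ/4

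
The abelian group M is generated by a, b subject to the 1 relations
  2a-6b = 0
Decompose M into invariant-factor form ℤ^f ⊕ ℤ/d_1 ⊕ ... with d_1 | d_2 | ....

rank_ℚ(R)=1; free=2−1=1
SNF(R) diag = [2] → torsion [2]

Answer: M ≅ ℤ^1 ⊕ ℤ/2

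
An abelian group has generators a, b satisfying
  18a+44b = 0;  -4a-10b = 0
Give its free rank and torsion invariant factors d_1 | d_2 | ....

rank_ℚ(R)=2; free=2−2=0
SNF(R) diag = [2, 2] → torsion [2, 2]

Answer: M ≅ ℤ/2 ⊕ ℤ/2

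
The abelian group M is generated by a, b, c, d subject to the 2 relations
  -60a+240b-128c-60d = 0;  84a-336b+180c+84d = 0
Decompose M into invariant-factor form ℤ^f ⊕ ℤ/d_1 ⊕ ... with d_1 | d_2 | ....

Answer: M ≅ ℤ^2 ⊕ ℤ/4 ⊕ ℤ/12

Derivation:
rank_ℚ(R)=2; free=4−2=2
SNF(R) diag = [4, 12] → torsion [4, 12]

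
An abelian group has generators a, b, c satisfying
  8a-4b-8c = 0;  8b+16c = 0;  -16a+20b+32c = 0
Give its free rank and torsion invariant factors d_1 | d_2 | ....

Answer: M ≅ ℤ/4 ⊕ ℤ/8 ⊕ ℤ/16

Derivation:
rank_ℚ(R)=3; free=3−3=0
SNF(R) diag = [4, 8, 16] → torsion [4, 8, 16]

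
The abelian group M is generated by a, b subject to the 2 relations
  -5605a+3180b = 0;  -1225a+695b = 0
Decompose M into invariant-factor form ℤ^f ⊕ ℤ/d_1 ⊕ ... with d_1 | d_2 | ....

rank_ℚ(R)=2; free=2−2=0
SNF(R) diag = [5, 5] → torsion [5, 5]

Answer: M ≅ ℤ/5 ⊕ ℤ/5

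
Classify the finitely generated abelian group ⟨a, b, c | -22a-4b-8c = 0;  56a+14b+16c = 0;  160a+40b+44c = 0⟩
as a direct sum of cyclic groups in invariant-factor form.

Answer: M ≅ ℤ/2 ⊕ ℤ/6 ⊕ ℤ/12

Derivation:
rank_ℚ(R)=3; free=3−3=0
SNF(R) diag = [2, 6, 12] → torsion [2, 6, 12]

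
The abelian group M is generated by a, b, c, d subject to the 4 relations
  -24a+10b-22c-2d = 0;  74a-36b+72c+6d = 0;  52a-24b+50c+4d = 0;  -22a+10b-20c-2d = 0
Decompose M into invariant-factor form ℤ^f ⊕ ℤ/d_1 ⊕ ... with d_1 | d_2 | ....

rank_ℚ(R)=4; free=4−4=0
SNF(R) diag = [2, 2, 2, 2] → torsion [2, 2, 2, 2]

Answer: M ≅ ℤ/2 ⊕ ℤ/2 ⊕ ℤ/2 ⊕ ℤ/2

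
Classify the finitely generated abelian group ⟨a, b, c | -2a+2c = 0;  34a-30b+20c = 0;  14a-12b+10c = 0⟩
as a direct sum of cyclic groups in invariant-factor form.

Answer: M ≅ ℤ/2 ⊕ ℤ/6 ⊕ ℤ/12

Derivation:
rank_ℚ(R)=3; free=3−3=0
SNF(R) diag = [2, 6, 12] → torsion [2, 6, 12]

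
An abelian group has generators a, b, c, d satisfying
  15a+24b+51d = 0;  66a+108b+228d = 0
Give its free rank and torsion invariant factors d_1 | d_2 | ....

Answer: M ≅ ℤ^2 ⊕ ℤ/3 ⊕ ℤ/6

Derivation:
rank_ℚ(R)=2; free=4−2=2
SNF(R) diag = [3, 6] → torsion [3, 6]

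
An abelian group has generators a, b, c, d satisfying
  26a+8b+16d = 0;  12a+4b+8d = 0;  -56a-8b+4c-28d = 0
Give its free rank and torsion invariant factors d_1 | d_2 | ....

Answer: M ≅ ℤ^1 ⊕ ℤ/2 ⊕ ℤ/4 ⊕ ℤ/4

Derivation:
rank_ℚ(R)=3; free=4−3=1
SNF(R) diag = [2, 4, 4] → torsion [2, 4, 4]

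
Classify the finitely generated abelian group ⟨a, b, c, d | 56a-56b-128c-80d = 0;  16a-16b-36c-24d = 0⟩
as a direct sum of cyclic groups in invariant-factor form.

Answer: M ≅ ℤ^2 ⊕ ℤ/4 ⊕ ℤ/8

Derivation:
rank_ℚ(R)=2; free=4−2=2
SNF(R) diag = [4, 8] → torsion [4, 8]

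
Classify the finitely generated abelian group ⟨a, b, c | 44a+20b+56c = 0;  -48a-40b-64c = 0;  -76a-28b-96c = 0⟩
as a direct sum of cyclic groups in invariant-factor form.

Answer: M ≅ ℤ/4 ⊕ ℤ/8 ⊕ ℤ/8

Derivation:
rank_ℚ(R)=3; free=3−3=0
SNF(R) diag = [4, 8, 8] → torsion [4, 8, 8]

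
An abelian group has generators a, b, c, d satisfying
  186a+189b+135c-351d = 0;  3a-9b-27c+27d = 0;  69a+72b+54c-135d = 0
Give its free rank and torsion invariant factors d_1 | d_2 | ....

rank_ℚ(R)=3; free=4−3=1
SNF(R) diag = [3, 9, 27] → torsion [3, 9, 27]

Answer: M ≅ ℤ^1 ⊕ ℤ/3 ⊕ ℤ/9 ⊕ ℤ/27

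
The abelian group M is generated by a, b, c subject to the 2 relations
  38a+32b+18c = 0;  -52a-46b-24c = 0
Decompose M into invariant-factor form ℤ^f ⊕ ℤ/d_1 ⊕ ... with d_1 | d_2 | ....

Answer: M ≅ ℤ^1 ⊕ ℤ/2 ⊕ ℤ/6

Derivation:
rank_ℚ(R)=2; free=3−2=1
SNF(R) diag = [2, 6] → torsion [2, 6]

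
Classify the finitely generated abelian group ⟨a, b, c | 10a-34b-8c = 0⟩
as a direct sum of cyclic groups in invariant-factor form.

Answer: M ≅ ℤ^2 ⊕ ℤ/2

Derivation:
rank_ℚ(R)=1; free=3−1=2
SNF(R) diag = [2] → torsion [2]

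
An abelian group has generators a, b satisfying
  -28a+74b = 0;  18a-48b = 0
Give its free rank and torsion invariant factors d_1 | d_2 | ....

rank_ℚ(R)=2; free=2−2=0
SNF(R) diag = [2, 6] → torsion [2, 6]

Answer: M ≅ ℤ/2 ⊕ ℤ/6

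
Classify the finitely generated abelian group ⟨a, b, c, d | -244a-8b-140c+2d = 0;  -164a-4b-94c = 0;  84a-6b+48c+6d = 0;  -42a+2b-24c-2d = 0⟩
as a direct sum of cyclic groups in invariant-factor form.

Answer: M ≅ ℤ/2 ⊕ ℤ/2 ⊕ ℤ/2 ⊕ ℤ/6

Derivation:
rank_ℚ(R)=4; free=4−4=0
SNF(R) diag = [2, 2, 2, 6] → torsion [2, 2, 2, 6]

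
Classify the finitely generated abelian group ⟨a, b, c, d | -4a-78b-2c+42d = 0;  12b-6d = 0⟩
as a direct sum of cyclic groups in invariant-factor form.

Answer: M ≅ ℤ^2 ⊕ ℤ/2 ⊕ ℤ/6

Derivation:
rank_ℚ(R)=2; free=4−2=2
SNF(R) diag = [2, 6] → torsion [2, 6]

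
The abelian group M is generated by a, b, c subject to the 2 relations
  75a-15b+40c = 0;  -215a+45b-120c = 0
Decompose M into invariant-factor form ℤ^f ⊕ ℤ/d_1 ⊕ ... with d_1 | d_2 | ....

rank_ℚ(R)=2; free=3−2=1
SNF(R) diag = [5, 10] → torsion [5, 10]

Answer: M ≅ ℤ^1 ⊕ ℤ/5 ⊕ ℤ/10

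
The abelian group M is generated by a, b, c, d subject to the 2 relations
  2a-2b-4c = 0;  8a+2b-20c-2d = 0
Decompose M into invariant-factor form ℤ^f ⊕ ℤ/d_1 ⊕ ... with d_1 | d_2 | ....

Answer: M ≅ ℤ^2 ⊕ ℤ/2 ⊕ ℤ/2

Derivation:
rank_ℚ(R)=2; free=4−2=2
SNF(R) diag = [2, 2] → torsion [2, 2]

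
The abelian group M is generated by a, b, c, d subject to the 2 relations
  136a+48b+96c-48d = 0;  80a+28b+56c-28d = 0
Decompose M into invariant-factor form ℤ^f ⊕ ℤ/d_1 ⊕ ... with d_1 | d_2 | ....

Answer: M ≅ ℤ^2 ⊕ ℤ/4 ⊕ ℤ/8

Derivation:
rank_ℚ(R)=2; free=4−2=2
SNF(R) diag = [4, 8] → torsion [4, 8]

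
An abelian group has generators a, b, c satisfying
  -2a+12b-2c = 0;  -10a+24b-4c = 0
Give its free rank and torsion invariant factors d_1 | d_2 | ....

Answer: M ≅ ℤ^1 ⊕ ℤ/2 ⊕ ℤ/6

Derivation:
rank_ℚ(R)=2; free=3−2=1
SNF(R) diag = [2, 6] → torsion [2, 6]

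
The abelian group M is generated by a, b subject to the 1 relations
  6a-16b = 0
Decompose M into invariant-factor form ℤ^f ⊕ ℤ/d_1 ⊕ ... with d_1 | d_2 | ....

Answer: M ≅ ℤ^1 ⊕ ℤ/2

Derivation:
rank_ℚ(R)=1; free=2−1=1
SNF(R) diag = [2] → torsion [2]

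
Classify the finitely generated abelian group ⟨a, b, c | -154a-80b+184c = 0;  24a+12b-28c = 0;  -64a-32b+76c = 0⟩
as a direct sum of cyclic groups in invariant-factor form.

Answer: M ≅ ℤ/2 ⊕ ℤ/4 ⊕ ℤ/12

Derivation:
rank_ℚ(R)=3; free=3−3=0
SNF(R) diag = [2, 4, 12] → torsion [2, 4, 12]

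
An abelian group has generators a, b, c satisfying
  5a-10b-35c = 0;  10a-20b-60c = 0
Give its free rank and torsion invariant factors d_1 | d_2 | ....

Answer: M ≅ ℤ^1 ⊕ ℤ/5 ⊕ ℤ/10

Derivation:
rank_ℚ(R)=2; free=3−2=1
SNF(R) diag = [5, 10] → torsion [5, 10]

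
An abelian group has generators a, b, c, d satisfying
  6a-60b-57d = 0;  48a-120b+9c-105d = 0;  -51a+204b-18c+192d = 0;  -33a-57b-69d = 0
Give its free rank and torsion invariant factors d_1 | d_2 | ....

rank_ℚ(R)=4; free=4−4=0
SNF(R) diag = [3, 9, 9, 27] → torsion [3, 9, 9, 27]

Answer: M ≅ ℤ/3 ⊕ ℤ/9 ⊕ ℤ/9 ⊕ ℤ/27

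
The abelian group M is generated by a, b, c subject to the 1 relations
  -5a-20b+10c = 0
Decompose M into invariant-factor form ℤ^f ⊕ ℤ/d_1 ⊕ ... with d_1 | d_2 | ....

rank_ℚ(R)=1; free=3−1=2
SNF(R) diag = [5] → torsion [5]

Answer: M ≅ ℤ^2 ⊕ ℤ/5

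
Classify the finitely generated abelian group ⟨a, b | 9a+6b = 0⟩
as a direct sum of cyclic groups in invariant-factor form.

Answer: M ≅ ℤ^1 ⊕ ℤ/3

Derivation:
rank_ℚ(R)=1; free=2−1=1
SNF(R) diag = [3] → torsion [3]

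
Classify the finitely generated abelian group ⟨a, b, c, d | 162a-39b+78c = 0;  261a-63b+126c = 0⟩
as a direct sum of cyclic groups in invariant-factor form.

Answer: M ≅ ℤ^2 ⊕ ℤ/3 ⊕ ℤ/9

Derivation:
rank_ℚ(R)=2; free=4−2=2
SNF(R) diag = [3, 9] → torsion [3, 9]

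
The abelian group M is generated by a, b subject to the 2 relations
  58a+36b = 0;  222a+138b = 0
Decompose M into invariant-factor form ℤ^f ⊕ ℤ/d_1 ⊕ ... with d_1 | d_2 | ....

Answer: M ≅ ℤ/2 ⊕ ℤ/6

Derivation:
rank_ℚ(R)=2; free=2−2=0
SNF(R) diag = [2, 6] → torsion [2, 6]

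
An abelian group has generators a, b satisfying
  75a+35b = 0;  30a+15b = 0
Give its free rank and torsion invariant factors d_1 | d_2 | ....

rank_ℚ(R)=2; free=2−2=0
SNF(R) diag = [5, 15] → torsion [5, 15]

Answer: M ≅ ℤ/5 ⊕ ℤ/15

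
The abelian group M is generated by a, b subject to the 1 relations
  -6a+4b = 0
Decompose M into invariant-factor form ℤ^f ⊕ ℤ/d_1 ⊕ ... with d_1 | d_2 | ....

Answer: M ≅ ℤ^1 ⊕ ℤ/2

Derivation:
rank_ℚ(R)=1; free=2−1=1
SNF(R) diag = [2] → torsion [2]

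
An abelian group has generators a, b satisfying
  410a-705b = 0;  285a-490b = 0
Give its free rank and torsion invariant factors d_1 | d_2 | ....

rank_ℚ(R)=2; free=2−2=0
SNF(R) diag = [5, 5] → torsion [5, 5]

Answer: M ≅ ℤ/5 ⊕ ℤ/5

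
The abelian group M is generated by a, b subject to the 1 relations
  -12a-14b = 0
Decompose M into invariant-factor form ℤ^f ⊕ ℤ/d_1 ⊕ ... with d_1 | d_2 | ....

Answer: M ≅ ℤ^1 ⊕ ℤ/2

Derivation:
rank_ℚ(R)=1; free=2−1=1
SNF(R) diag = [2] → torsion [2]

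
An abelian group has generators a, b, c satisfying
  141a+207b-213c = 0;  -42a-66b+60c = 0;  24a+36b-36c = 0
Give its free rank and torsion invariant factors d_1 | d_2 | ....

Answer: M ≅ ℤ/3 ⊕ ℤ/6 ⊕ ℤ/12

Derivation:
rank_ℚ(R)=3; free=3−3=0
SNF(R) diag = [3, 6, 12] → torsion [3, 6, 12]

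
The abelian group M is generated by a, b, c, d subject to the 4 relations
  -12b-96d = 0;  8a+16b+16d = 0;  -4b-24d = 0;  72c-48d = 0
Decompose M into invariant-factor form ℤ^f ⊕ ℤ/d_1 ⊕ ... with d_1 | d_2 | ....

rank_ℚ(R)=4; free=4−4=0
SNF(R) diag = [4, 8, 24, 72] → torsion [4, 8, 24, 72]

Answer: M ≅ ℤ/4 ⊕ ℤ/8 ⊕ ℤ/24 ⊕ ℤ/72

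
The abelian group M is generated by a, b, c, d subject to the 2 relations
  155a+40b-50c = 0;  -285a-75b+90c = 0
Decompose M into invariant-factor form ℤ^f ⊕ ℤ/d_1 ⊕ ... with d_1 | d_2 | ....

Answer: M ≅ ℤ^2 ⊕ ℤ/5 ⊕ ℤ/15

Derivation:
rank_ℚ(R)=2; free=4−2=2
SNF(R) diag = [5, 15] → torsion [5, 15]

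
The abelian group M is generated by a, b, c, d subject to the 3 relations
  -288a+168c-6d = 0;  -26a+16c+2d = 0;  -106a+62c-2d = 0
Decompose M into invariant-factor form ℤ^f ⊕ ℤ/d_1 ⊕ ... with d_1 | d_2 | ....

rank_ℚ(R)=3; free=4−3=1
SNF(R) diag = [2, 6, 6] → torsion [2, 6, 6]

Answer: M ≅ ℤ^1 ⊕ ℤ/2 ⊕ ℤ/6 ⊕ ℤ/6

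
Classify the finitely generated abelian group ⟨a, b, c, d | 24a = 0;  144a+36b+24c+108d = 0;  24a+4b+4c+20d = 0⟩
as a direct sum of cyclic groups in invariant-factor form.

rank_ℚ(R)=3; free=4−3=1
SNF(R) diag = [4, 12, 24] → torsion [4, 12, 24]

Answer: M ≅ ℤ^1 ⊕ ℤ/4 ⊕ ℤ/12 ⊕ ℤ/24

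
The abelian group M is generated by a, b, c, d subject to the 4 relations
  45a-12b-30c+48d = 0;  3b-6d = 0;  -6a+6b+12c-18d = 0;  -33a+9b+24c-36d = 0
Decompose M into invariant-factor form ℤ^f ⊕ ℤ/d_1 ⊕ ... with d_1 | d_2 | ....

Answer: M ≅ ℤ/3 ⊕ ℤ/3 ⊕ ℤ/6 ⊕ ℤ/6

Derivation:
rank_ℚ(R)=4; free=4−4=0
SNF(R) diag = [3, 3, 6, 6] → torsion [3, 3, 6, 6]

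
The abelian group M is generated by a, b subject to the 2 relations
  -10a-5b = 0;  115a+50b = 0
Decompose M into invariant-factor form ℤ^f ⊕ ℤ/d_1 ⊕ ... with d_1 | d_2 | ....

Answer: M ≅ ℤ/5 ⊕ ℤ/15

Derivation:
rank_ℚ(R)=2; free=2−2=0
SNF(R) diag = [5, 15] → torsion [5, 15]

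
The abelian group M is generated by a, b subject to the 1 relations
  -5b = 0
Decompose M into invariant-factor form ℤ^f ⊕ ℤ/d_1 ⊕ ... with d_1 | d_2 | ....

Answer: M ≅ ℤ^1 ⊕ ℤ/5

Derivation:
rank_ℚ(R)=1; free=2−1=1
SNF(R) diag = [5] → torsion [5]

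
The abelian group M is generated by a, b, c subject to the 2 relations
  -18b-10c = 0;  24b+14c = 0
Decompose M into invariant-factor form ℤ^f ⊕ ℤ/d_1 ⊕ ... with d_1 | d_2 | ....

Answer: M ≅ ℤ^1 ⊕ ℤ/2 ⊕ ℤ/6

Derivation:
rank_ℚ(R)=2; free=3−2=1
SNF(R) diag = [2, 6] → torsion [2, 6]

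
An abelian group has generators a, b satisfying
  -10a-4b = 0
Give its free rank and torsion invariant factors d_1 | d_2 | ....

rank_ℚ(R)=1; free=2−1=1
SNF(R) diag = [2] → torsion [2]

Answer: M ≅ ℤ^1 ⊕ ℤ/2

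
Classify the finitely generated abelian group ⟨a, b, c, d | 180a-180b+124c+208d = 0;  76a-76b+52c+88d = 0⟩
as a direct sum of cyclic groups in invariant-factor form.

Answer: M ≅ ℤ^2 ⊕ ℤ/4 ⊕ ℤ/8

Derivation:
rank_ℚ(R)=2; free=4−2=2
SNF(R) diag = [4, 8] → torsion [4, 8]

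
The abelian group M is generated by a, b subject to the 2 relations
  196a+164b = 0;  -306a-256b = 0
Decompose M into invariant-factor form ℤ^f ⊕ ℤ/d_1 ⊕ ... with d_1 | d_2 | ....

rank_ℚ(R)=2; free=2−2=0
SNF(R) diag = [2, 4] → torsion [2, 4]

Answer: M ≅ ℤ/2 ⊕ ℤ/4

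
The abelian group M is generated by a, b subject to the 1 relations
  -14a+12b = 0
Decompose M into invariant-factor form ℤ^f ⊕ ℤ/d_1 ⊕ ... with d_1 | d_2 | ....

Answer: M ≅ ℤ^1 ⊕ ℤ/2

Derivation:
rank_ℚ(R)=1; free=2−1=1
SNF(R) diag = [2] → torsion [2]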